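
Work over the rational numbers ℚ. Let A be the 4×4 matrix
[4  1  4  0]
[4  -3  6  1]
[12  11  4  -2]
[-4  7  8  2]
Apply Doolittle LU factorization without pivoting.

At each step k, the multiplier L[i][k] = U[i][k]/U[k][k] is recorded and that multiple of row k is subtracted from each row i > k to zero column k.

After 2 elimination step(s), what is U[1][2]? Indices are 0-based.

[col 0] pivot 4
  R1 -= 1*R0 → (0, -4, 2, 1)  (L[1][0] := 1)
  R2 -= 3*R0 → (0, 8, -8, -2)  (L[2][0] := 3)
  R3 -= -1*R0 → (0, 8, 12, 2)  (L[3][0] := -1)
[col 1] pivot -4
  R2 -= -2*R1 → (0, 0, -4, 0)  (L[2][1] := -2)
  R3 -= -2*R1 → (0, 0, 16, 4)  (L[3][1] := -2)

U[1][2] = 2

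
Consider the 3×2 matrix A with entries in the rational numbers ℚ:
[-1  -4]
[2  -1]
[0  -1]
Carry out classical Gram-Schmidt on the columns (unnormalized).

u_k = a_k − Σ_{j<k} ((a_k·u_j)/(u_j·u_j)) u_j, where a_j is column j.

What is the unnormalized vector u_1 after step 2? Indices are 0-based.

u_1 = (-18/5, -9/5, -1)

Step 1: u_0 = a_0 = (-1, 2, 0).
Step 2: u_1 = a_1 − (2/5)·u_0 = (-18/5, -9/5, -1).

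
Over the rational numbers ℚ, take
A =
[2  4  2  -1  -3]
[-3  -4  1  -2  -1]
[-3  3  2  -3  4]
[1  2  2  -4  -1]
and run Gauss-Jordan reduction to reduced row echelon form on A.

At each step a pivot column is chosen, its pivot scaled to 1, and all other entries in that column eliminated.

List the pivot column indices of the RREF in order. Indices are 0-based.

pivot columns: 0, 1, 2, 3

step 1: normalize row 0 (÷2) = (1, 2, 1, -1/2, -3/2)
  row 1: subtract -3×row0 = (0, 2, 4, -7/2, -11/2)
  row 2: subtract -3×row0 = (0, 9, 5, -9/2, -1/2)
  row 3: subtract 1×row0 = (0, 0, 1, -7/2, 1/2)
step 2: normalize row 1 (÷2) = (0, 1, 2, -7/4, -11/4)
  row 0: subtract 2×row1 = (1, 0, -3, 3, 4)
  row 2: subtract 9×row1 = (0, 0, -13, 45/4, 97/4)
step 3: normalize row 2 (÷-13) = (0, 0, 1, -45/52, -97/52)
  row 0: subtract -3×row2 = (1, 0, 0, 21/52, -83/52)
  row 1: subtract 2×row2 = (0, 1, 0, -1/52, 51/52)
  row 3: subtract 1×row2 = (0, 0, 0, -137/52, 123/52)
step 4: normalize row 3 (÷-137/52) = (0, 0, 0, 1, -123/137)
  row 0: subtract 21/52×row3 = (1, 0, 0, 0, -169/137)
  row 1: subtract -1/52×row3 = (0, 1, 0, 0, 132/137)
  row 2: subtract -45/52×row3 = (0, 0, 1, 0, -362/137)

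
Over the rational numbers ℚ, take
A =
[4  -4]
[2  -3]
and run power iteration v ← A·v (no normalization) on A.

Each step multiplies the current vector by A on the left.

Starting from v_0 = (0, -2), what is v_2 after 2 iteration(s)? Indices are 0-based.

v_0 = (0, -2).
v_1 = A·v_0 = (8, 6).
v_2 = A·v_1 = (8, -2).

v_2 = (8, -2)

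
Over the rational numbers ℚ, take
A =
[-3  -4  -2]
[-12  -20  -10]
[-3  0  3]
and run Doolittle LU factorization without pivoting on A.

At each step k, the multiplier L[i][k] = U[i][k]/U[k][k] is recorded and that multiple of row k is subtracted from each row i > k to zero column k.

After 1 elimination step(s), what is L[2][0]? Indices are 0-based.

L[2][0] = 1

k=0: U[0][0]=-3
  eliminate (1,0): mult=4, new row 1: (0, -4, -2); set L[1][0]=4
  eliminate (2,0): mult=1, new row 2: (0, 4, 5); set L[2][0]=1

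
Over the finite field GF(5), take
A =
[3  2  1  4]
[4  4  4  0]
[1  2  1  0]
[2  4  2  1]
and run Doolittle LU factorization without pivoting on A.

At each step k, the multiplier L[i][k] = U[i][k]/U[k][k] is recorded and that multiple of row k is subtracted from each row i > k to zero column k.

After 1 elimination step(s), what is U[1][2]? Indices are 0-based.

k=0: U[0][0]=3
  eliminate (1,0): mult=3, new row 1: (0, 3, 1, 3); set L[1][0]=3
  eliminate (2,0): mult=2, new row 2: (0, 3, 4, 2); set L[2][0]=2
  eliminate (3,0): mult=4, new row 3: (0, 1, 3, 0); set L[3][0]=4

U[1][2] = 1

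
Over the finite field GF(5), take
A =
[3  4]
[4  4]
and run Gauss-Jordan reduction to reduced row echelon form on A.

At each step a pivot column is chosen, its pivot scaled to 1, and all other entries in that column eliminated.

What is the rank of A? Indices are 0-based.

step 1: normalize row 0 (÷3) = (1, 3)
  row 1: subtract 4×row0 = (0, 2)
step 2: normalize row 1 (÷2) = (0, 1)
  row 0: subtract 3×row1 = (1, 0)

rank = 2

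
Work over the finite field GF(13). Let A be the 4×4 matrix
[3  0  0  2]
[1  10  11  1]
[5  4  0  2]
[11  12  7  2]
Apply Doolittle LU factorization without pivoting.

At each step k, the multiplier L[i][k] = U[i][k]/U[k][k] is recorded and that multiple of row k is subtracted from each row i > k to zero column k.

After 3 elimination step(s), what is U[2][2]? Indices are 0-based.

k=0: U[0][0]=3
  eliminate (1,0): mult=9, new row 1: (0, 10, 11, 9); set L[1][0]=9
  eliminate (2,0): mult=6, new row 2: (0, 4, 0, 3); set L[2][0]=6
  eliminate (3,0): mult=8, new row 3: (0, 12, 7, 12); set L[3][0]=8
k=1: U[1][1]=10
  eliminate (2,1): mult=3, new row 2: (0, 0, 6, 2); set L[2][1]=3
  eliminate (3,1): mult=9, new row 3: (0, 0, 12, 9); set L[3][1]=9
k=2: U[2][2]=6
  eliminate (3,2): mult=2, new row 3: (0, 0, 0, 5); set L[3][2]=2

U[2][2] = 6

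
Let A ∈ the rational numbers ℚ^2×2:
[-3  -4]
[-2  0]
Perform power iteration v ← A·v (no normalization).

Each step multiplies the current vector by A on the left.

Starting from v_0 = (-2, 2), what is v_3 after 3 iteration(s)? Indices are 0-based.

v_0 = (-2, 2).
v_1 = A·v_0 = (-2, 4).
v_2 = A·v_1 = (-10, 4).
v_3 = A·v_2 = (14, 20).

v_3 = (14, 20)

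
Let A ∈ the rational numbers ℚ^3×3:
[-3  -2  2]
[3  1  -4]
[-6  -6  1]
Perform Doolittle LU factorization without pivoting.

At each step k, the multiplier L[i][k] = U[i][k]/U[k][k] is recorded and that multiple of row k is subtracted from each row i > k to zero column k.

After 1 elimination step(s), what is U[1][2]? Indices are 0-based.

U[1][2] = -2

Step 1: pivot at (0,0) is -3.
  row1 ← row1 − (-1)·row0  ⇒  L[1][0]=-1, U row1=(0, -1, -2)
  row2 ← row2 − (2)·row0  ⇒  L[2][0]=2, U row2=(0, -2, -3)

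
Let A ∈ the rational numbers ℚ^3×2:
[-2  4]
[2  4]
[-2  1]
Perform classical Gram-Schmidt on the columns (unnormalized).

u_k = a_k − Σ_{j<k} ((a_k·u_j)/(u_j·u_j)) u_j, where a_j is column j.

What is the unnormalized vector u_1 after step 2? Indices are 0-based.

Step 1: u_0 = a_0 = (-2, 2, -2).
Step 2: u_1 = a_1 − (-1/6)·u_0 = (11/3, 13/3, 2/3).

u_1 = (11/3, 13/3, 2/3)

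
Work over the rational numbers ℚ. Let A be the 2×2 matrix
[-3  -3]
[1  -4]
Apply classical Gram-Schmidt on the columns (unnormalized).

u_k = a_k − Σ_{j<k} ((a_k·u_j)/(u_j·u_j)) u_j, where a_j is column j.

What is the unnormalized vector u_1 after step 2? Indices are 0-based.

Step 1: u_0 = a_0 = (-3, 1).
Step 2: u_1 = a_1 − (1/2)·u_0 = (-3/2, -9/2).

u_1 = (-3/2, -9/2)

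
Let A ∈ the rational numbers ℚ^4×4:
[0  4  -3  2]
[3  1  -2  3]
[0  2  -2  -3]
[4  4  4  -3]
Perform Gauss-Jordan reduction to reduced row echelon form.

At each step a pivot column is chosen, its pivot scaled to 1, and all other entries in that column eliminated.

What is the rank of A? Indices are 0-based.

rank = 4

pivot(0,0): swap R0↔R1
pivot(0,0)=3: scale R0 → (1, 1/3, -2/3, 1)
  clear (3,0): R3 −= (4)R0 → (0, 8/3, 20/3, -7)
pivot(1,1)=4: scale R1 → (0, 1, -3/4, 1/2)
  clear (0,1): R0 −= (1/3)R1 → (1, 0, -5/12, 5/6)
  clear (2,1): R2 −= (2)R1 → (0, 0, -1/2, -4)
  clear (3,1): R3 −= (8/3)R1 → (0, 0, 26/3, -25/3)
pivot(2,2)=-1/2: scale R2 → (0, 0, 1, 8)
  clear (0,2): R0 −= (-5/12)R2 → (1, 0, 0, 25/6)
  clear (1,2): R1 −= (-3/4)R2 → (0, 1, 0, 13/2)
  clear (3,2): R3 −= (26/3)R2 → (0, 0, 0, -233/3)
pivot(3,3)=-233/3: scale R3 → (0, 0, 0, 1)
  clear (0,3): R0 −= (25/6)R3 → (1, 0, 0, 0)
  clear (1,3): R1 −= (13/2)R3 → (0, 1, 0, 0)
  clear (2,3): R2 −= (8)R3 → (0, 0, 1, 0)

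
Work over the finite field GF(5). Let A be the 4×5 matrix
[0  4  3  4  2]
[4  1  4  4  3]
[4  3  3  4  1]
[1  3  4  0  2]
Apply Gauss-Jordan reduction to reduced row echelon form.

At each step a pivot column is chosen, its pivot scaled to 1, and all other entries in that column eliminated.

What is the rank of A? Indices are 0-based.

pivot(0,0): swap R0↔R1
pivot(0,0)=4: scale R0 → (1, 4, 1, 1, 2)
  clear (2,0): R2 −= (4)R0 → (0, 2, 4, 0, 3)
  clear (3,0): R3 −= (1)R0 → (0, 4, 3, 4, 0)
pivot(1,1)=4: scale R1 → (0, 1, 2, 1, 3)
  clear (0,1): R0 −= (4)R1 → (1, 0, 3, 2, 0)
  clear (2,1): R2 −= (2)R1 → (0, 0, 0, 3, 2)
  clear (3,1): R3 −= (4)R1 → (0, 0, 0, 0, 3)
col 2: no nonzero at/below row 2; advance.
pivot(2,3)=3: scale R2 → (0, 0, 0, 1, 4)
  clear (0,3): R0 −= (2)R2 → (1, 0, 3, 0, 2)
  clear (1,3): R1 −= (1)R2 → (0, 1, 2, 0, 4)
pivot(3,4)=3: scale R3 → (0, 0, 0, 0, 1)
  clear (0,4): R0 −= (2)R3 → (1, 0, 3, 0, 0)
  clear (1,4): R1 −= (4)R3 → (0, 1, 2, 0, 0)
  clear (2,4): R2 −= (4)R3 → (0, 0, 0, 1, 0)

rank = 4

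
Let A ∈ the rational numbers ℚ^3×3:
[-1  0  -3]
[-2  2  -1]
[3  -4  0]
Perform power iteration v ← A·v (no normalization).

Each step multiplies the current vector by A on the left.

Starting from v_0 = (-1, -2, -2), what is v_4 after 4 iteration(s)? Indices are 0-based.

v_4 = (11, 42, -63)

v_0 = (-1, -2, -2).
v_1 = A·v_0 = (7, 0, 5).
v_2 = A·v_1 = (-22, -19, 21).
v_3 = A·v_2 = (-41, -15, 10).
v_4 = A·v_3 = (11, 42, -63).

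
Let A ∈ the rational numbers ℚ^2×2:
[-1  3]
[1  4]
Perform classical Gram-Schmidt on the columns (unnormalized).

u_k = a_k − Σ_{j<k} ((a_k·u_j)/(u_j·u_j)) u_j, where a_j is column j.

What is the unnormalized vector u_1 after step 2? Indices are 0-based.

u_1 = (7/2, 7/2)

Step 1: u_0 = a_0 = (-1, 1).
Step 2: u_1 = a_1 − (1/2)·u_0 = (7/2, 7/2).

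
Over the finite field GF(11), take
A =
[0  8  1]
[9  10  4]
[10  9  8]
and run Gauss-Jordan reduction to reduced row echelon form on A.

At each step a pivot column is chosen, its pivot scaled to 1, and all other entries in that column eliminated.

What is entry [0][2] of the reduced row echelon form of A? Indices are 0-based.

M[0][2] = 0

[1] R0 <-> R1
[1] R0 /= 9  ⇒  (1, 6, 9)
     R2 -= 10·R0  ⇒  (0, 4, 6)
[2] R1 /= 8  ⇒  (0, 1, 7)
     R0 -= 6·R1  ⇒  (1, 0, 0)
     R2 -= 4·R1  ⇒  (0, 0, 0)
column 2 empty below row 2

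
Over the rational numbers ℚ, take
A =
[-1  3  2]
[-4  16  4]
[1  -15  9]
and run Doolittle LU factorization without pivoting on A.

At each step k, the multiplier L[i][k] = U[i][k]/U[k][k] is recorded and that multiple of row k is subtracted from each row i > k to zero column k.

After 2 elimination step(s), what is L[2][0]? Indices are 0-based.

k=0: U[0][0]=-1
  eliminate (1,0): mult=4, new row 1: (0, 4, -4); set L[1][0]=4
  eliminate (2,0): mult=-1, new row 2: (0, -12, 11); set L[2][0]=-1
k=1: U[1][1]=4
  eliminate (2,1): mult=-3, new row 2: (0, 0, -1); set L[2][1]=-3

L[2][0] = -1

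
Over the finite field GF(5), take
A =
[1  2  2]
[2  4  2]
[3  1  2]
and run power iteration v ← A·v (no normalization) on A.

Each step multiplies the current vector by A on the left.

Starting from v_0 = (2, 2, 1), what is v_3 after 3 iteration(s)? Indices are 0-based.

v_3 = (1, 1, 1)

v_0 = (2, 2, 1).
v_1 = A·v_0 = (3, 4, 0).
v_2 = A·v_1 = (1, 2, 3).
v_3 = A·v_2 = (1, 1, 1).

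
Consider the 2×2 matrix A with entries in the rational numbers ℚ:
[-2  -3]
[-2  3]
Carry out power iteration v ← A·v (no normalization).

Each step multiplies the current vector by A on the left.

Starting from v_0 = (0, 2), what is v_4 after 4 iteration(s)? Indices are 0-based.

v_4 = (-150, 462)

v_0 = (0, 2).
v_1 = A·v_0 = (-6, 6).
v_2 = A·v_1 = (-6, 30).
v_3 = A·v_2 = (-78, 102).
v_4 = A·v_3 = (-150, 462).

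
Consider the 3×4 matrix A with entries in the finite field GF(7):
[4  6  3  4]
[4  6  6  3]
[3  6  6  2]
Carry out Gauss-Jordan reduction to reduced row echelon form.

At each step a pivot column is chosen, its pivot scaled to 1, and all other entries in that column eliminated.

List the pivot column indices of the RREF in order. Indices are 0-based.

pivot columns: 0, 1, 2

[1] R0 /= 4  ⇒  (1, 5, 6, 1)
     R1 -= 4·R0  ⇒  (0, 0, 3, 6)
     R2 -= 3·R0  ⇒  (0, 5, 2, 6)
[2] R1 <-> R2
[2] R1 /= 5  ⇒  (0, 1, 6, 4)
     R0 -= 5·R1  ⇒  (1, 0, 4, 2)
[3] R2 /= 3  ⇒  (0, 0, 1, 2)
     R0 -= 4·R2  ⇒  (1, 0, 0, 1)
     R1 -= 6·R2  ⇒  (0, 1, 0, 6)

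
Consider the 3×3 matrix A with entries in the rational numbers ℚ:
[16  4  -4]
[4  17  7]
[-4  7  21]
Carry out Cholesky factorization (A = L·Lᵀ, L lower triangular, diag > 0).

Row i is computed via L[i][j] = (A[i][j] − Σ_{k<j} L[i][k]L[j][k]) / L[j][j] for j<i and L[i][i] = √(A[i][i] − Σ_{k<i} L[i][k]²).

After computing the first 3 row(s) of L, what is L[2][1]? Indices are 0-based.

Step 1: L[0][0] = √(16) = 4.
  L[1][0] = (4) / L[0][0] = 1.
Step 2: L[1][1] = √(16) = 4.
  L[2][0] = (-4) / L[0][0] = -1.
  L[2][1] = (8) / L[1][1] = 2.
Step 3: L[2][2] = √(16) = 4.

L[2][1] = 2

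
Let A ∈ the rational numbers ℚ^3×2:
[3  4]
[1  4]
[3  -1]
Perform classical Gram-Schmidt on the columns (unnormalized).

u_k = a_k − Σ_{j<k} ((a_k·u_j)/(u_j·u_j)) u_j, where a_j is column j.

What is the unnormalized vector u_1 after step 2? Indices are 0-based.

Step 1: u_0 = a_0 = (3, 1, 3).
Step 2: u_1 = a_1 − (13/19)·u_0 = (37/19, 63/19, -58/19).

u_1 = (37/19, 63/19, -58/19)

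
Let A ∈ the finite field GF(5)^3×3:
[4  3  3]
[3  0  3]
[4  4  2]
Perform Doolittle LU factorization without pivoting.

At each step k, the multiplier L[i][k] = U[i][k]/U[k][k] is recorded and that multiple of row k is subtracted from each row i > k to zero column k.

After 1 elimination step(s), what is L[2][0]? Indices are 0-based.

L[2][0] = 1

k=0: U[0][0]=4
  eliminate (1,0): mult=2, new row 1: (0, 4, 2); set L[1][0]=2
  eliminate (2,0): mult=1, new row 2: (0, 1, 4); set L[2][0]=1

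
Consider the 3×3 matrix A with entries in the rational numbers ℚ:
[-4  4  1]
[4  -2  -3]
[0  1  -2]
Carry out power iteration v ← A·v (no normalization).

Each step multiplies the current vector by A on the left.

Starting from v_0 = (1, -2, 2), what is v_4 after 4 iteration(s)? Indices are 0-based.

v_0 = (1, -2, 2).
v_1 = A·v_0 = (-10, 2, -6).
v_2 = A·v_1 = (42, -26, 14).
v_3 = A·v_2 = (-258, 178, -54).
v_4 = A·v_3 = (1690, -1226, 286).

v_4 = (1690, -1226, 286)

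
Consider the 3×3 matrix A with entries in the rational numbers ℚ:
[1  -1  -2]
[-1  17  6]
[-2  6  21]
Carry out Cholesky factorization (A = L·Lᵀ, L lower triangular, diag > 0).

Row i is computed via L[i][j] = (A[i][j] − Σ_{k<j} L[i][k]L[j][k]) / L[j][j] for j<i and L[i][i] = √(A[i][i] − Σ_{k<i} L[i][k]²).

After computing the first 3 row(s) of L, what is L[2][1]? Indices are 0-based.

L[2][1] = 1

Step 1: L[0][0] = √(1) = 1.
  L[1][0] = (-1) / L[0][0] = -1.
Step 2: L[1][1] = √(16) = 4.
  L[2][0] = (-2) / L[0][0] = -2.
  L[2][1] = (4) / L[1][1] = 1.
Step 3: L[2][2] = √(16) = 4.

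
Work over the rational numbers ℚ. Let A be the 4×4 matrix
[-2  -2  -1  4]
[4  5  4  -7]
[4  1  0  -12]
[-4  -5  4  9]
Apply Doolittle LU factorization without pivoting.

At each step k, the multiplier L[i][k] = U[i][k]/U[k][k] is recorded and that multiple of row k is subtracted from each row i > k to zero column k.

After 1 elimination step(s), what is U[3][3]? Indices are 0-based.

[col 0] pivot -2
  R1 -= -2*R0 → (0, 1, 2, 1)  (L[1][0] := -2)
  R2 -= -2*R0 → (0, -3, -2, -4)  (L[2][0] := -2)
  R3 -= 2*R0 → (0, -1, 6, 1)  (L[3][0] := 2)

U[3][3] = 1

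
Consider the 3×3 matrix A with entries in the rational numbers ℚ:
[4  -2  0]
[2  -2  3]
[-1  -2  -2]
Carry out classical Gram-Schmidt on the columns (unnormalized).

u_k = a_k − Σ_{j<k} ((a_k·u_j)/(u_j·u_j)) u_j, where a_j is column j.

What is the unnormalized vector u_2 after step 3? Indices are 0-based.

u_2 = (-3/2, 5/2, -1)

Step 1: u_0 = a_0 = (4, 2, -1).
Step 2: u_1 = a_1 − (-10/21)·u_0 = (-2/21, -22/21, -52/21).
Step 3: u_2 = a_2 − (8/21)·u_0 − (1/4)·u_1 = (-3/2, 5/2, -1).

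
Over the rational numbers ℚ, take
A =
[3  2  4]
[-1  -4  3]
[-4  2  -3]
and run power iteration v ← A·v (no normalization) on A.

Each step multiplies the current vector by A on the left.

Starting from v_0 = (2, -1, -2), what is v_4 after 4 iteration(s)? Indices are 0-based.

v_4 = (492, 56, -124)

v_0 = (2, -1, -2).
v_1 = A·v_0 = (-4, -4, -4).
v_2 = A·v_1 = (-36, 8, 20).
v_3 = A·v_2 = (-12, 64, 100).
v_4 = A·v_3 = (492, 56, -124).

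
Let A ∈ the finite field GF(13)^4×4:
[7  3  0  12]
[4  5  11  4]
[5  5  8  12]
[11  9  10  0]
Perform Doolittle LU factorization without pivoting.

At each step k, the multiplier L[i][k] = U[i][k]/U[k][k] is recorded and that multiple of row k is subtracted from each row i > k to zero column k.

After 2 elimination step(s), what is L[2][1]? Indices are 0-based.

k=0: U[0][0]=7
  eliminate (1,0): mult=8, new row 1: (0, 7, 11, 12); set L[1][0]=8
  eliminate (2,0): mult=10, new row 2: (0, 1, 8, 9); set L[2][0]=10
  eliminate (3,0): mult=9, new row 3: (0, 8, 10, 9); set L[3][0]=9
k=1: U[1][1]=7
  eliminate (2,1): mult=2, new row 2: (0, 0, 12, 11); set L[2][1]=2
  eliminate (3,1): mult=3, new row 3: (0, 0, 3, 12); set L[3][1]=3

L[2][1] = 2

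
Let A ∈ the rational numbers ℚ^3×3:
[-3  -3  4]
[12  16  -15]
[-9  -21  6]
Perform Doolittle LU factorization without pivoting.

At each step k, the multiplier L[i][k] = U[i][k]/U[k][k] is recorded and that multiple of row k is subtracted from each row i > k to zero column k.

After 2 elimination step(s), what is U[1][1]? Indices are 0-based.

Step 1: pivot at (0,0) is -3.
  row1 ← row1 − (-4)·row0  ⇒  L[1][0]=-4, U row1=(0, 4, 1)
  row2 ← row2 − (3)·row0  ⇒  L[2][0]=3, U row2=(0, -12, -6)
Step 2: pivot at (1,1) is 4.
  row2 ← row2 − (-3)·row1  ⇒  L[2][1]=-3, U row2=(0, 0, -3)

U[1][1] = 4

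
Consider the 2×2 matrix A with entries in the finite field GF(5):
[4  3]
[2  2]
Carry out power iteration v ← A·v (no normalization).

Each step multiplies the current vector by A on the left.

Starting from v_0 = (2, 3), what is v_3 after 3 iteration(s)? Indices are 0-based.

v_3 = (4, 4)

v_0 = (2, 3).
v_1 = A·v_0 = (2, 0).
v_2 = A·v_1 = (3, 4).
v_3 = A·v_2 = (4, 4).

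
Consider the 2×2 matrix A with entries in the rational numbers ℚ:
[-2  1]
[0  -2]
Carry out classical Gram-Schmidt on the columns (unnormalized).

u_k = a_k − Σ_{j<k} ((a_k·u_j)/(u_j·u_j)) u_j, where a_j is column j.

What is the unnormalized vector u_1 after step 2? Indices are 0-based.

Step 1: u_0 = a_0 = (-2, 0).
Step 2: u_1 = a_1 − (-1/2)·u_0 = (0, -2).

u_1 = (0, -2)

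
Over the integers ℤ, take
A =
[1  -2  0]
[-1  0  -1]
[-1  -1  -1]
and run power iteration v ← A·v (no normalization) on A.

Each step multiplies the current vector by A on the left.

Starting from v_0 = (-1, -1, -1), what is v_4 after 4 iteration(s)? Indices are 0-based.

v_4 = (-13, -18, -27)

v_0 = (-1, -1, -1).
v_1 = A·v_0 = (1, 2, 3).
v_2 = A·v_1 = (-3, -4, -6).
v_3 = A·v_2 = (5, 9, 13).
v_4 = A·v_3 = (-13, -18, -27).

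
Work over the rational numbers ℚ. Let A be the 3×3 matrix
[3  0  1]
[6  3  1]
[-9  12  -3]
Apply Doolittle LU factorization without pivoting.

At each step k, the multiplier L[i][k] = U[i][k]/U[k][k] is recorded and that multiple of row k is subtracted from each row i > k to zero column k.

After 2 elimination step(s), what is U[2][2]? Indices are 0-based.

U[2][2] = 4

[col 0] pivot 3
  R1 -= 2*R0 → (0, 3, -1)  (L[1][0] := 2)
  R2 -= -3*R0 → (0, 12, 0)  (L[2][0] := -3)
[col 1] pivot 3
  R2 -= 4*R1 → (0, 0, 4)  (L[2][1] := 4)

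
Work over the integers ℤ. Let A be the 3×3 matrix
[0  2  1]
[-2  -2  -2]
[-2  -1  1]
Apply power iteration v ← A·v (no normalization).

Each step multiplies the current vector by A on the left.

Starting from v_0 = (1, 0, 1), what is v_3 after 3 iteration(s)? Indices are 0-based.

v_3 = (17, 0, 11)

v_0 = (1, 0, 1).
v_1 = A·v_0 = (1, -4, -1).
v_2 = A·v_1 = (-9, 8, 1).
v_3 = A·v_2 = (17, 0, 11).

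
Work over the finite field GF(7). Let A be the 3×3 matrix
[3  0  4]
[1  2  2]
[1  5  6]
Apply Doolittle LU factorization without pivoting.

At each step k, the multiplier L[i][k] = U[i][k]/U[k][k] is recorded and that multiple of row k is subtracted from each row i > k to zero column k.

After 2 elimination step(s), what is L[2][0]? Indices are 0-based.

Step 1: pivot at (0,0) is 3.
  row1 ← row1 − (5)·row0  ⇒  L[1][0]=5, U row1=(0, 2, 3)
  row2 ← row2 − (5)·row0  ⇒  L[2][0]=5, U row2=(0, 5, 0)
Step 2: pivot at (1,1) is 2.
  row2 ← row2 − (6)·row1  ⇒  L[2][1]=6, U row2=(0, 0, 3)

L[2][0] = 5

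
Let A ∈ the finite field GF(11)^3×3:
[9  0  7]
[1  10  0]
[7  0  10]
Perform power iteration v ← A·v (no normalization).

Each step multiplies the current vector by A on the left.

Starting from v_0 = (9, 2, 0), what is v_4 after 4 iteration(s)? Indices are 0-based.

v_4 = (1, 4, 3)

v_0 = (9, 2, 0).
v_1 = A·v_0 = (4, 7, 8).
v_2 = A·v_1 = (4, 8, 9).
v_3 = A·v_2 = (0, 7, 8).
v_4 = A·v_3 = (1, 4, 3).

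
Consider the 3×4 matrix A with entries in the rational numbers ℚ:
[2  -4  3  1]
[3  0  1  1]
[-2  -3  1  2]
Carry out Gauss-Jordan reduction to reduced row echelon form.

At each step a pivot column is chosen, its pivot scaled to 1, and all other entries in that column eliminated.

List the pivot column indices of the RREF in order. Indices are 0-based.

step 1: normalize row 0 (÷2) = (1, -2, 3/2, 1/2)
  row 1: subtract 3×row0 = (0, 6, -7/2, -1/2)
  row 2: subtract -2×row0 = (0, -7, 4, 3)
step 2: normalize row 1 (÷6) = (0, 1, -7/12, -1/12)
  row 0: subtract -2×row1 = (1, 0, 1/3, 1/3)
  row 2: subtract -7×row1 = (0, 0, -1/12, 29/12)
step 3: normalize row 2 (÷-1/12) = (0, 0, 1, -29)
  row 0: subtract 1/3×row2 = (1, 0, 0, 10)
  row 1: subtract -7/12×row2 = (0, 1, 0, -17)

pivot columns: 0, 1, 2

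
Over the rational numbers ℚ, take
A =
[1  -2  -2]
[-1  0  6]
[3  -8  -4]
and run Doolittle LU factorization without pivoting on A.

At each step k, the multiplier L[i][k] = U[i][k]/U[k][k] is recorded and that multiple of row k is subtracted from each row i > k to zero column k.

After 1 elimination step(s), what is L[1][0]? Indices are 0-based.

L[1][0] = -1

[col 0] pivot 1
  R1 -= -1*R0 → (0, -2, 4)  (L[1][0] := -1)
  R2 -= 3*R0 → (0, -2, 2)  (L[2][0] := 3)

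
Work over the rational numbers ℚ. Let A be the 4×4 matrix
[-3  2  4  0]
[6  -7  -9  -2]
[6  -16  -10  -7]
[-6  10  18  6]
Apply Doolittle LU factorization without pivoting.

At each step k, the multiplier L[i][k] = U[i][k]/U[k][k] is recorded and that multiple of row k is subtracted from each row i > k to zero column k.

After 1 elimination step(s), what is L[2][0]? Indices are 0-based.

Step 1: pivot at (0,0) is -3.
  row1 ← row1 − (-2)·row0  ⇒  L[1][0]=-2, U row1=(0, -3, -1, -2)
  row2 ← row2 − (-2)·row0  ⇒  L[2][0]=-2, U row2=(0, -12, -2, -7)
  row3 ← row3 − (2)·row0  ⇒  L[3][0]=2, U row3=(0, 6, 10, 6)

L[2][0] = -2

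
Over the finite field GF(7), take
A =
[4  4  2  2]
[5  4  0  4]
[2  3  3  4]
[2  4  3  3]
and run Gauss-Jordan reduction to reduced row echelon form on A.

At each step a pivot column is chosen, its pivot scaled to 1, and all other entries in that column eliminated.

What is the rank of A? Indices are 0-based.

[1] R0 /= 4  ⇒  (1, 1, 4, 4)
     R1 -= 5·R0  ⇒  (0, 6, 1, 5)
     R2 -= 2·R0  ⇒  (0, 1, 2, 3)
     R3 -= 2·R0  ⇒  (0, 2, 2, 2)
[2] R1 /= 6  ⇒  (0, 1, 6, 2)
     R0 -= 1·R1  ⇒  (1, 0, 5, 2)
     R2 -= 1·R1  ⇒  (0, 0, 3, 1)
     R3 -= 2·R1  ⇒  (0, 0, 4, 5)
[3] R2 /= 3  ⇒  (0, 0, 1, 5)
     R0 -= 5·R2  ⇒  (1, 0, 0, 5)
     R1 -= 6·R2  ⇒  (0, 1, 0, 0)
     R3 -= 4·R2  ⇒  (0, 0, 0, 6)
[4] R3 /= 6  ⇒  (0, 0, 0, 1)
     R0 -= 5·R3  ⇒  (1, 0, 0, 0)
     R2 -= 5·R3  ⇒  (0, 0, 1, 0)

rank = 4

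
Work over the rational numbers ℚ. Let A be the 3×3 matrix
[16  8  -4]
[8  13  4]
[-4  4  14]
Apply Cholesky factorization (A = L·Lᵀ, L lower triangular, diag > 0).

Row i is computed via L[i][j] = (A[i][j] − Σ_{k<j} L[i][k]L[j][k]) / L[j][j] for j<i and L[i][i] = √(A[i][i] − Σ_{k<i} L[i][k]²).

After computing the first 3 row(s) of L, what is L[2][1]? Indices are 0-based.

L[2][1] = 2

Step 1: L[0][0] = √(16) = 4.
  L[1][0] = (8) / L[0][0] = 2.
Step 2: L[1][1] = √(9) = 3.
  L[2][0] = (-4) / L[0][0] = -1.
  L[2][1] = (6) / L[1][1] = 2.
Step 3: L[2][2] = √(9) = 3.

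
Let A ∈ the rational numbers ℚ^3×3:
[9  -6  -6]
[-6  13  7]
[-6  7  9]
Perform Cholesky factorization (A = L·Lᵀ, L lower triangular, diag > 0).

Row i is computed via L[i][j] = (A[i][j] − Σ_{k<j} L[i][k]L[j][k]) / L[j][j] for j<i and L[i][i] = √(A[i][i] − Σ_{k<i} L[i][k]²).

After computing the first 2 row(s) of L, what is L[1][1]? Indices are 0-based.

L[1][1] = 3

Step 1: L[0][0] = √(9) = 3.
  L[1][0] = (-6) / L[0][0] = -2.
Step 2: L[1][1] = √(9) = 3.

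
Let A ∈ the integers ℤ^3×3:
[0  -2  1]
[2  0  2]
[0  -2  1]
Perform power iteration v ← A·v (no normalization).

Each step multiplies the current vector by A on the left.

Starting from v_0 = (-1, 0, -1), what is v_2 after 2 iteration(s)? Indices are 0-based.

v_2 = (7, -4, 7)

v_0 = (-1, 0, -1).
v_1 = A·v_0 = (-1, -4, -1).
v_2 = A·v_1 = (7, -4, 7).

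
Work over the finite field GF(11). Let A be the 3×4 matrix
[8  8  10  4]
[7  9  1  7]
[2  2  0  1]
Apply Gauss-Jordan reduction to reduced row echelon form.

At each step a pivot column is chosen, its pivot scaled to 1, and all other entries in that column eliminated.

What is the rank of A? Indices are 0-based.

pivot(0,0)=8: scale R0 → (1, 1, 4, 6)
  clear (1,0): R1 −= (7)R0 → (0, 2, 6, 9)
  clear (2,0): R2 −= (2)R0 → (0, 0, 3, 0)
pivot(1,1)=2: scale R1 → (0, 1, 3, 10)
  clear (0,1): R0 −= (1)R1 → (1, 0, 1, 7)
pivot(2,2)=3: scale R2 → (0, 0, 1, 0)
  clear (0,2): R0 −= (1)R2 → (1, 0, 0, 7)
  clear (1,2): R1 −= (3)R2 → (0, 1, 0, 10)

rank = 3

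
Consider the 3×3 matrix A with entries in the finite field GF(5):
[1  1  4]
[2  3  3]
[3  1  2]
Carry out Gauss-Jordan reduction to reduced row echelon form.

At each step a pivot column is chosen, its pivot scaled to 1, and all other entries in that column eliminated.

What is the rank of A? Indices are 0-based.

rank = 2

step 1: normalize row 0 (÷1) = (1, 1, 4)
  row 1: subtract 2×row0 = (0, 1, 0)
  row 2: subtract 3×row0 = (0, 3, 0)
step 2: normalize row 1 (÷1) = (0, 1, 0)
  row 0: subtract 1×row1 = (1, 0, 4)
  row 2: subtract 3×row1 = (0, 0, 0)
skip col 2 (zero from row 2)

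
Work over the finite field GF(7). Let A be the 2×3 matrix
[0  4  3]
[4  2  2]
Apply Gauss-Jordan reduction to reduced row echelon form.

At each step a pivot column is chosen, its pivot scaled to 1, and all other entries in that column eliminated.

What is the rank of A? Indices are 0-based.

pivot(0,0): swap R0↔R1
pivot(0,0)=4: scale R0 → (1, 4, 4)
pivot(1,1)=4: scale R1 → (0, 1, 6)
  clear (0,1): R0 −= (4)R1 → (1, 0, 1)

rank = 2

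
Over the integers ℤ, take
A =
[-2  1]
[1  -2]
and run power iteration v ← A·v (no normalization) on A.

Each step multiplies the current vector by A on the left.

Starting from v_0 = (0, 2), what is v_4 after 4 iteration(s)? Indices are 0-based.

v_0 = (0, 2).
v_1 = A·v_0 = (2, -4).
v_2 = A·v_1 = (-8, 10).
v_3 = A·v_2 = (26, -28).
v_4 = A·v_3 = (-80, 82).

v_4 = (-80, 82)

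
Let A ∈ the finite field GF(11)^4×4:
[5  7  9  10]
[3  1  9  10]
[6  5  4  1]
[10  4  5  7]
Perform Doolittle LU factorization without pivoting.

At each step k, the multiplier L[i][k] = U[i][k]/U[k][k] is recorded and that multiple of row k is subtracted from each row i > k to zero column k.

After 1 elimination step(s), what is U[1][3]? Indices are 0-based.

k=0: U[0][0]=5
  eliminate (1,0): mult=5, new row 1: (0, 10, 8, 4); set L[1][0]=5
  eliminate (2,0): mult=10, new row 2: (0, 1, 2, 0); set L[2][0]=10
  eliminate (3,0): mult=2, new row 3: (0, 1, 9, 9); set L[3][0]=2

U[1][3] = 4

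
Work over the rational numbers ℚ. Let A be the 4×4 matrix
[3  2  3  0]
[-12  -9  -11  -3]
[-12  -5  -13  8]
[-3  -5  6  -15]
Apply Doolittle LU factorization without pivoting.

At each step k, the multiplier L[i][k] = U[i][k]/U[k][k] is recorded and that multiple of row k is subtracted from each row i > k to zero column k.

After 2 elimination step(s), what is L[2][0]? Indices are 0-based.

L[2][0] = -4

Step 1: pivot at (0,0) is 3.
  row1 ← row1 − (-4)·row0  ⇒  L[1][0]=-4, U row1=(0, -1, 1, -3)
  row2 ← row2 − (-4)·row0  ⇒  L[2][0]=-4, U row2=(0, 3, -1, 8)
  row3 ← row3 − (-1)·row0  ⇒  L[3][0]=-1, U row3=(0, -3, 9, -15)
Step 2: pivot at (1,1) is -1.
  row2 ← row2 − (-3)·row1  ⇒  L[2][1]=-3, U row2=(0, 0, 2, -1)
  row3 ← row3 − (3)·row1  ⇒  L[3][1]=3, U row3=(0, 0, 6, -6)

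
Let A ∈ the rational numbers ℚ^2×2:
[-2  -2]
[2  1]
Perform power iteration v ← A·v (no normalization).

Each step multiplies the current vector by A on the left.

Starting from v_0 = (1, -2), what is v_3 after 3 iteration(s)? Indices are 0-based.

v_0 = (1, -2).
v_1 = A·v_0 = (2, 0).
v_2 = A·v_1 = (-4, 4).
v_3 = A·v_2 = (0, -4).

v_3 = (0, -4)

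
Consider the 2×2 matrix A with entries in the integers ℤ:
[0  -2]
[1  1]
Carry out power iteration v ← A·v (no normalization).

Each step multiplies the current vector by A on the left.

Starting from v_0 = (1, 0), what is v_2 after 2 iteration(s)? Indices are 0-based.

v_2 = (-2, 1)

v_0 = (1, 0).
v_1 = A·v_0 = (0, 1).
v_2 = A·v_1 = (-2, 1).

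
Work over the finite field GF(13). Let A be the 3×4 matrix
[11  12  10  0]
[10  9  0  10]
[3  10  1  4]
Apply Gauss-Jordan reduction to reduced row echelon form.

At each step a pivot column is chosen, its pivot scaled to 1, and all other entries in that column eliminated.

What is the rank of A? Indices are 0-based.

[1] R0 /= 11  ⇒  (1, 7, 8, 0)
     R1 -= 10·R0  ⇒  (0, 4, 11, 10)
     R2 -= 3·R0  ⇒  (0, 2, 3, 4)
[2] R1 /= 4  ⇒  (0, 1, 6, 9)
     R0 -= 7·R1  ⇒  (1, 0, 5, 2)
     R2 -= 2·R1  ⇒  (0, 0, 4, 12)
[3] R2 /= 4  ⇒  (0, 0, 1, 3)
     R0 -= 5·R2  ⇒  (1, 0, 0, 0)
     R1 -= 6·R2  ⇒  (0, 1, 0, 4)

rank = 3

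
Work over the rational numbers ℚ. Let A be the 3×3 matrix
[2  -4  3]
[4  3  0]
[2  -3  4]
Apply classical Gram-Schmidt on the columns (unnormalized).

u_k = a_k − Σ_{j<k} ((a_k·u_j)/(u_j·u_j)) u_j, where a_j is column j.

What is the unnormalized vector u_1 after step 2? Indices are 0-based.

Step 1: u_0 = a_0 = (2, 4, 2).
Step 2: u_1 = a_1 − (-1/12)·u_0 = (-23/6, 10/3, -17/6).

u_1 = (-23/6, 10/3, -17/6)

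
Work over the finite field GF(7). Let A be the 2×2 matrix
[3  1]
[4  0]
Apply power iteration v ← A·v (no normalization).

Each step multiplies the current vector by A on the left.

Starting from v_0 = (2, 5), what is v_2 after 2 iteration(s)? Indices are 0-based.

v_0 = (2, 5).
v_1 = A·v_0 = (4, 1).
v_2 = A·v_1 = (6, 2).

v_2 = (6, 2)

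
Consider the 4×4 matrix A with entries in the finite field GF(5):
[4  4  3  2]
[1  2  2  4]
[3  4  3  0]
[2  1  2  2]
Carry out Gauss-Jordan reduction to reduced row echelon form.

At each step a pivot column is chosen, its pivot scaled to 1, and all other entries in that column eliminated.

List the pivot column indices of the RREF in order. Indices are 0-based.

pivot columns: 0, 1, 2, 3

pivot(0,0)=4: scale R0 → (1, 1, 2, 3)
  clear (1,0): R1 −= (1)R0 → (0, 1, 0, 1)
  clear (2,0): R2 −= (3)R0 → (0, 1, 2, 1)
  clear (3,0): R3 −= (2)R0 → (0, 4, 3, 1)
pivot(1,1)=1: scale R1 → (0, 1, 0, 1)
  clear (0,1): R0 −= (1)R1 → (1, 0, 2, 2)
  clear (2,1): R2 −= (1)R1 → (0, 0, 2, 0)
  clear (3,1): R3 −= (4)R1 → (0, 0, 3, 2)
pivot(2,2)=2: scale R2 → (0, 0, 1, 0)
  clear (0,2): R0 −= (2)R2 → (1, 0, 0, 2)
  clear (3,2): R3 −= (3)R2 → (0, 0, 0, 2)
pivot(3,3)=2: scale R3 → (0, 0, 0, 1)
  clear (0,3): R0 −= (2)R3 → (1, 0, 0, 0)
  clear (1,3): R1 −= (1)R3 → (0, 1, 0, 0)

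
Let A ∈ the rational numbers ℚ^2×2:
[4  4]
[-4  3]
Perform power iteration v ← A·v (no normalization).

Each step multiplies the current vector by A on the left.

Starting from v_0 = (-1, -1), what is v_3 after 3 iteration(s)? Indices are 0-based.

v_0 = (-1, -1).
v_1 = A·v_0 = (-8, 1).
v_2 = A·v_1 = (-28, 35).
v_3 = A·v_2 = (28, 217).

v_3 = (28, 217)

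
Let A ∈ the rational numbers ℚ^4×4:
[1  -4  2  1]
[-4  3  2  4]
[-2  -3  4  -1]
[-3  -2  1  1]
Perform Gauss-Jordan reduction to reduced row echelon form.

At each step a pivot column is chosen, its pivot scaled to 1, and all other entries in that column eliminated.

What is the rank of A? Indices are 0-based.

rank = 4

[1] R0 /= 1  ⇒  (1, -4, 2, 1)
     R1 -= -4·R0  ⇒  (0, -13, 10, 8)
     R2 -= -2·R0  ⇒  (0, -11, 8, 1)
     R3 -= -3·R0  ⇒  (0, -14, 7, 4)
[2] R1 /= -13  ⇒  (0, 1, -10/13, -8/13)
     R0 -= -4·R1  ⇒  (1, 0, -14/13, -19/13)
     R2 -= -11·R1  ⇒  (0, 0, -6/13, -75/13)
     R3 -= -14·R1  ⇒  (0, 0, -49/13, -60/13)
[3] R2 /= -6/13  ⇒  (0, 0, 1, 25/2)
     R0 -= -14/13·R2  ⇒  (1, 0, 0, 12)
     R1 -= -10/13·R2  ⇒  (0, 1, 0, 9)
     R3 -= -49/13·R2  ⇒  (0, 0, 0, 85/2)
[4] R3 /= 85/2  ⇒  (0, 0, 0, 1)
     R0 -= 12·R3  ⇒  (1, 0, 0, 0)
     R1 -= 9·R3  ⇒  (0, 1, 0, 0)
     R2 -= 25/2·R3  ⇒  (0, 0, 1, 0)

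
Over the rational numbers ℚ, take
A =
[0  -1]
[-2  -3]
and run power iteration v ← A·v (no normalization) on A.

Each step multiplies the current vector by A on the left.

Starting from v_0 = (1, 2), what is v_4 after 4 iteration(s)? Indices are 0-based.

v_4 = (100, 356)

v_0 = (1, 2).
v_1 = A·v_0 = (-2, -8).
v_2 = A·v_1 = (8, 28).
v_3 = A·v_2 = (-28, -100).
v_4 = A·v_3 = (100, 356).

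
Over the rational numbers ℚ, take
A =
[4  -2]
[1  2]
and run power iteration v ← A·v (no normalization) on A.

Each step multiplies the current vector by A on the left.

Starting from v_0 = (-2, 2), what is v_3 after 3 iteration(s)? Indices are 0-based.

v_3 = (-192, -68)

v_0 = (-2, 2).
v_1 = A·v_0 = (-12, 2).
v_2 = A·v_1 = (-52, -8).
v_3 = A·v_2 = (-192, -68).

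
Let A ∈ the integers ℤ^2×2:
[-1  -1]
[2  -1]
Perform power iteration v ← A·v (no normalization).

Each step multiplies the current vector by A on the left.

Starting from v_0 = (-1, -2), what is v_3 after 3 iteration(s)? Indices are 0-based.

v_0 = (-1, -2).
v_1 = A·v_0 = (3, 0).
v_2 = A·v_1 = (-3, 6).
v_3 = A·v_2 = (-3, -12).

v_3 = (-3, -12)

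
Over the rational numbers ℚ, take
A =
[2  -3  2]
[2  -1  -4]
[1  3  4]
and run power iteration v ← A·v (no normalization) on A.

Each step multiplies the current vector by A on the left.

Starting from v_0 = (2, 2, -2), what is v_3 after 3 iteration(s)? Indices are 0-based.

v_0 = (2, 2, -2).
v_1 = A·v_0 = (-6, 10, 0).
v_2 = A·v_1 = (-42, -22, 24).
v_3 = A·v_2 = (30, -158, -12).

v_3 = (30, -158, -12)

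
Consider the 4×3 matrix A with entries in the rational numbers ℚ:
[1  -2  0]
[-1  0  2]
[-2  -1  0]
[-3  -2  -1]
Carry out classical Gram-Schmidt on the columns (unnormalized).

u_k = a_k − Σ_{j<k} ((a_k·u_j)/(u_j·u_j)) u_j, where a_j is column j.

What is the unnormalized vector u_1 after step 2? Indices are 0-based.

Step 1: u_0 = a_0 = (1, -1, -2, -3).
Step 2: u_1 = a_1 − (2/5)·u_0 = (-12/5, 2/5, -1/5, -4/5).

u_1 = (-12/5, 2/5, -1/5, -4/5)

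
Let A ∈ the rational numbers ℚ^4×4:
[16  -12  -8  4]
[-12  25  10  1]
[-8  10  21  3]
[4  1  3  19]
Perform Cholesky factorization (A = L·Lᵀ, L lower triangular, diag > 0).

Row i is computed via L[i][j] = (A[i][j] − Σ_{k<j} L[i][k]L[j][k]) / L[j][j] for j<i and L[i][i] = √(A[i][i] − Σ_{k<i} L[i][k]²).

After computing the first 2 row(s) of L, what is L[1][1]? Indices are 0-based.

Step 1: L[0][0] = √(16) = 4.
  L[1][0] = (-12) / L[0][0] = -3.
Step 2: L[1][1] = √(16) = 4.

L[1][1] = 4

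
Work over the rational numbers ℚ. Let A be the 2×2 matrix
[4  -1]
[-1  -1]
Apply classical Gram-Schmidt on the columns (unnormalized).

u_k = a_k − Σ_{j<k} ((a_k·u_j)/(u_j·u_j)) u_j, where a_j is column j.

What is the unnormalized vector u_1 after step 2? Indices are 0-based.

u_1 = (-5/17, -20/17)

Step 1: u_0 = a_0 = (4, -1).
Step 2: u_1 = a_1 − (-3/17)·u_0 = (-5/17, -20/17).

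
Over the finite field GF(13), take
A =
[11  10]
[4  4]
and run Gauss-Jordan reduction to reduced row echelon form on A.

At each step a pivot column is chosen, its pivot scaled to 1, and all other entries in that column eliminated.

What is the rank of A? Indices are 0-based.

rank = 2

[1] R0 /= 11  ⇒  (1, 8)
     R1 -= 4·R0  ⇒  (0, 11)
[2] R1 /= 11  ⇒  (0, 1)
     R0 -= 8·R1  ⇒  (1, 0)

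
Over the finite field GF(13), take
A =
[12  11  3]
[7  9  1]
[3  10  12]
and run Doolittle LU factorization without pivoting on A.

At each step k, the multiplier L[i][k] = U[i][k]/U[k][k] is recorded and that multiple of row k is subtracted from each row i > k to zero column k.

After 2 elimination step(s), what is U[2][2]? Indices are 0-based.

[col 0] pivot 12
  R1 -= 6*R0 → (0, 8, 9)  (L[1][0] := 6)
  R2 -= 10*R0 → (0, 4, 8)  (L[2][0] := 10)
[col 1] pivot 8
  R2 -= 7*R1 → (0, 0, 10)  (L[2][1] := 7)

U[2][2] = 10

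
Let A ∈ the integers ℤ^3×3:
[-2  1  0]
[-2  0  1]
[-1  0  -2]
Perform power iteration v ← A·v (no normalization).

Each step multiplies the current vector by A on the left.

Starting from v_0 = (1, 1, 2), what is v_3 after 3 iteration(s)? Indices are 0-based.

v_3 = (-7, 7, -24)

v_0 = (1, 1, 2).
v_1 = A·v_0 = (-1, 0, -5).
v_2 = A·v_1 = (2, -3, 11).
v_3 = A·v_2 = (-7, 7, -24).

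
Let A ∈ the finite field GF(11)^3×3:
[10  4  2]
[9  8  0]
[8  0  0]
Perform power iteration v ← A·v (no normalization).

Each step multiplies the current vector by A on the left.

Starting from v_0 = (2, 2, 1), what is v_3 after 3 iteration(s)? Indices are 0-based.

v_3 = (2, 1, 4)

v_0 = (2, 2, 1).
v_1 = A·v_0 = (8, 1, 5).
v_2 = A·v_1 = (6, 3, 9).
v_3 = A·v_2 = (2, 1, 4).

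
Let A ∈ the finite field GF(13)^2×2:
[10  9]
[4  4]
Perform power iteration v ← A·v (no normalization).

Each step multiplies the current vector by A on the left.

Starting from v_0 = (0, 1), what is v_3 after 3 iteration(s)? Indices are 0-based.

v_0 = (0, 1).
v_1 = A·v_0 = (9, 4).
v_2 = A·v_1 = (9, 0).
v_3 = A·v_2 = (12, 10).

v_3 = (12, 10)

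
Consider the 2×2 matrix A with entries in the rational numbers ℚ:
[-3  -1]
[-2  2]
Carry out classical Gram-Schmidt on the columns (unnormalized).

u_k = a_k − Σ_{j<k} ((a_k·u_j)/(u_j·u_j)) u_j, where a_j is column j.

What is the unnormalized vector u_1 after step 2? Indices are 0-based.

u_1 = (-16/13, 24/13)

Step 1: u_0 = a_0 = (-3, -2).
Step 2: u_1 = a_1 − (-1/13)·u_0 = (-16/13, 24/13).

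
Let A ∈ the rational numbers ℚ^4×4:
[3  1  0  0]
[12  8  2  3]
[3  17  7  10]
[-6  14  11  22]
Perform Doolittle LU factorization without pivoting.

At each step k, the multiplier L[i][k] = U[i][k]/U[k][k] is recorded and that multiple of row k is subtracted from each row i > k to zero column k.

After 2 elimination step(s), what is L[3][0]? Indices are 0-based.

[col 0] pivot 3
  R1 -= 4*R0 → (0, 4, 2, 3)  (L[1][0] := 4)
  R2 -= 1*R0 → (0, 16, 7, 10)  (L[2][0] := 1)
  R3 -= -2*R0 → (0, 16, 11, 22)  (L[3][0] := -2)
[col 1] pivot 4
  R2 -= 4*R1 → (0, 0, -1, -2)  (L[2][1] := 4)
  R3 -= 4*R1 → (0, 0, 3, 10)  (L[3][1] := 4)

L[3][0] = -2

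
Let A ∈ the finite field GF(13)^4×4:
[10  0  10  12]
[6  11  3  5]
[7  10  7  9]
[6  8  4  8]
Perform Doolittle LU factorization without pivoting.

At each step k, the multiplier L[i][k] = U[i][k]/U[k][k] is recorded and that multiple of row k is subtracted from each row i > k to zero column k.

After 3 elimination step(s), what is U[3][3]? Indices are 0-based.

U[3][3] = 5

k=0: U[0][0]=10
  eliminate (1,0): mult=11, new row 1: (0, 11, 10, 3); set L[1][0]=11
  eliminate (2,0): mult=2, new row 2: (0, 10, 0, 11); set L[2][0]=2
  eliminate (3,0): mult=11, new row 3: (0, 8, 11, 6); set L[3][0]=11
k=1: U[1][1]=11
  eliminate (2,1): mult=8, new row 2: (0, 0, 11, 0); set L[2][1]=8
  eliminate (3,1): mult=9, new row 3: (0, 0, 12, 5); set L[3][1]=9
k=2: U[2][2]=11
  eliminate (3,2): mult=7, new row 3: (0, 0, 0, 5); set L[3][2]=7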